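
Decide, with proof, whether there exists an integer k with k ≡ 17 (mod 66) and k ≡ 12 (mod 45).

Both moduli are multiples of 3 = gcd(66, 45), so any solution would satisfy k ≡ 17 and k ≡ 12 modulo 3 simultaneously.
But 17 mod 3 = 2 while 12 mod 3 = 0, a contradiction.
Hence the system has no solution.

There is no such integer.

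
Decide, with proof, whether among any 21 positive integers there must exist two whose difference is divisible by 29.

Take the 21 consecutive integers 115, 116, …, 135: their residues mod 29 are all distinct because 21 ≤ 29.
The differences between them range over 1, …, 20, none of which is divisible by 29.

No; for instance {115, 116, 117, 118, 119, 120, 121, 122, 123, 124, 125, 126, 127, 128, 129, 130, 131, 132, 133, 134, 135} is a counterexample.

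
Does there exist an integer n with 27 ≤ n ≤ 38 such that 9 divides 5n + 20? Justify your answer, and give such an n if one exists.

For n = 27, 28, …, 31 the values 155, 160, 165, 170, 175 are not multiples of 9. At n = 32 we get 5·32 + 20 = 180, and 180 = 9·20.

n = 32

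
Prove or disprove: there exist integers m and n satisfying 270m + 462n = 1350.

gcd(270, 462) = 6, and 6 divides 1350, so integer solutions exist.
Dividing through by 6 reduces the equation to 45m + 77n = 225.
Run the Euclidean algorithm on 77 and 45: 77 = 1·45 + 32, 45 = 1·32 + 13, 32 = 2·13 + 6, 13 = 2·6 + 1, 6 = 6·1 + 0.
Working back up the chain: 1 = 13 − 2·6 = 13 − 2·(32 − 2·13) = −2·32 + 5·13 = −2·32 + 5·(45 − 1·32) = 5·45 − 7·32 = 5·45 − 7·(77 − 1·45) = −7·77 + 12·45. So 45·12 + 77·(-7) = 1.
Scaling by 225 gives the particular solution (m, n) = (2700, -1575).
The general solution is m = 2700 + 77k, n = -1575 − 45k; taking k = -35 gives the smaller pair m = 5, n = 0.
Indeed 270·5 + 462·0 = 1350 + 0 = 1350.

m = 5, n = 0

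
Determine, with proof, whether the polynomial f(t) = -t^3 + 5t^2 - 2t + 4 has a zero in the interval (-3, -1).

No.

f(-3) = 82 and f(-1) = 12, both positive, so a sign-change argument is unavailable; we show f keeps this sign on the whole interval.
Substitute t = -1 − u, where 0 < u < 2 on the interval. Expanding, f(-1 − u) = u^3 + 8u^2 + 15u + 12.
All 4 nonzero coefficients of this polynomial in u are positive; hence for u > 0 the value is a sum of positive terms (the constant 12 among them).
So f is strictly positive on (-3, -1); no root exists in the interval.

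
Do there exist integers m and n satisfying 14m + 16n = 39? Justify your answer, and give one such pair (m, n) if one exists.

No, no such integers exist.

Both 14 and 16 are divisible by gcd(14, 16) = 2, hence so is any combination 14m + 16n.
But 39 = 2·19 + 1, so 2 ∤ 39.
Therefore 14m + 16n = 39 has no solution in integers.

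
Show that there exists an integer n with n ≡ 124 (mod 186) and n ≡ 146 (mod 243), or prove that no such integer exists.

No, no such integer exists.

Reduce both congruences modulo 3, which divides 186 and 243: they say n ≡ 124 (mod 3) and n ≡ 146 (mod 3).
These are incompatible: 124 − 146 = -22 is not divisible by 3.
So no integer satisfies both congruences.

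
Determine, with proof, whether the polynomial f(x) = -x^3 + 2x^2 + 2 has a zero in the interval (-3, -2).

The endpoint values f(-3) = 47 and f(-2) = 18 are both positive. Claim: f(x) > 0 for every x in (-3, -2).
Shift to the endpoint -2: with x = -2 − u (0 < u < 1), one computes f(-2 − u) = u^3 + 8u^2 + 20u + 18.
The nonzero coefficients here are all positive, so for u > 0 every term is positive (or zero), and the constant term 18 is strictly positive.
So f is strictly positive on (-3, -2); no root exists in the interval.

No such root exists.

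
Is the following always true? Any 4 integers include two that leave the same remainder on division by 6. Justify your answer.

Take the 4 consecutive integers 8, 9, 10, 11: their residues mod 6 are all distinct because 4 ≤ 6.
Hence this collection has no pair with equal remainders mod 6, disproving the claim.

No, the set {8, 9, 10, 11} is a counterexample.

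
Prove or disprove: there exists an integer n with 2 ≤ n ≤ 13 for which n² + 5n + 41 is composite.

n = 11

At n = 11: 11² + 5·11 + 41 = 217 = 7·31, which is composite.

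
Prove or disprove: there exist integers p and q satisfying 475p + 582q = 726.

Since gcd(475, 582) = 1, every integer is an integer combination of 475 and 582.
Dividing repeatedly: 582 = 1·475 + 107, 475 = 4·107 + 47, 107 = 2·47 + 13, 47 = 3·13 + 8, 13 = 1·8 + 5, 8 = 1·5 + 3, 5 = 1·3 + 2, 3 = 1·2 + 1, 2 = 2·1 + 0.
Back-substituting, 1 = 3 − 1·2 = 3 − (5 − 1·3) = −5 + 2·3 = −5 + 2·(8 − 1·5) = 2·8 − 3·5 = 2·8 − 3·(13 − 1·8) = −3·13 + 5·8 = −3·13 + 5·(47 − 3·13) = 5·47 − 18·13 = 5·47 − 18·(107 − 2·47) = −18·107 + 41·47 = −18·107 + 41·(475 − 4·107) = 41·475 − 182·107 = 41·475 − 182·(582 − 1·475) = −182·582 + 223·475; that is, 475·223 + 582·(-182) = 1.
Scaling by 726 gives the particular solution (p, q) = (161898, -132132).
Subtracting 278·582 from p and adding 278·475 to q gives the tidier solution (102, -82).
Check: 475·102 + 582·(-82) = 48450 − 47724 = 726. ✓

p = 102, q = -82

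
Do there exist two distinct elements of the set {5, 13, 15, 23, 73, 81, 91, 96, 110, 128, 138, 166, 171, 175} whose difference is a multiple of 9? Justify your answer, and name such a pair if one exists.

Yes: 5 and 23.

Both 5 and 23 leave remainder 5 on division by 9; their difference 18 = 2·9 is a multiple of 9.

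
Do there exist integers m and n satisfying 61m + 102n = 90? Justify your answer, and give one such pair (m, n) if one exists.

Since gcd(61, 102) = 1, every integer is an integer combination of 61 and 102.
Euclidean algorithm: 102 = 1·61 + 41, 61 = 1·41 + 20, 41 = 2·20 + 1, 20 = 20·1 + 0.
Unwinding: 1 = 41 − 2·20 = 41 − 2·(61 − 1·41) = −2·61 + 3·41 = −2·61 + 3·(102 − 1·61) = 3·102 − 5·61, i.e. 61·(-5) + 102·3 = 1.
Times 90: 61·(-450) + 102·270 = 90, so (-450, 270) solves it.
Adding 5·102 to m and subtracting 5·61 from n gives the tidier solution (60, -35).
Indeed 61·60 + 102·(-35) = 3660 − 3570 = 90.

m = 60, n = -35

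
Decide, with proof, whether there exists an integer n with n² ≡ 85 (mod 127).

Apply Euler's criterion with the prime 127: 85 is a quadratic residue iff 85^63 ≡ 1 (mod 127), and a non-residue iff it is ≡ −1.
Squaring successively (mod 127): 85^2 = 7225 ≡ 113; 85^4 ≡ 113² = 12769 ≡ 69; 85^8 ≡ 69² = 4761 ≡ 62; 85^16 ≡ 62² = 3844 ≡ 34; 85^32 ≡ 34² = 1156 ≡ 13.
Since 63 = 32 + 16 + 8 + 4 + 2 + 1, 85^63 ≡ 13 · 34 · 62 · 69 · 113 · 85; multiplying out mod 127: 13·34 = 442 ≡ 61, then 61·62 = 3782 ≡ 99, then 99·69 = 6831 ≡ 100, then 100·113 = 11300 ≡ 124, then 124·85 = 10540 ≡ 126. Thus 85^63 ≡ 126 ≡ −1 (mod 127).
The value −1 means 85 is a non-residue modulo 127, so n² ≡ 85 (mod 127) is impossible.

No, no such integer exists.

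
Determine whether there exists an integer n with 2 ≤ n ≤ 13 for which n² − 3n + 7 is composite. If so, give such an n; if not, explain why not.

n = 11

At n = 11: 11² − 3·11 + 7 = 95 = 5·19, which is composite.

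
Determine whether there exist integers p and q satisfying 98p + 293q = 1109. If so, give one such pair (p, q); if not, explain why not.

Since gcd(98, 293) = 1, every integer is an integer combination of 98 and 293.
Run the Euclidean algorithm on 293 and 98: 293 = 2·98 + 97, 98 = 1·97 + 1, 97 = 97·1 + 0.
Unwinding: 1 = 98 − 1·97 = 98 − (293 − 2·98) = −293 + 3·98, i.e. 98·3 + 293·(-1) = 1.
Multiplying through by 1109: p = 3·1109 = 3327, q = (-1)·1109 = -1109 is a solution.
Shifting by a multiple of (293, −98) keeps it a solution: p = 3327 − 11·293 = 104, q = -1109 + 11·98 = -31.
Check: 98·104 + 293·(-31) = 10192 − 9083 = 1109. ✓

p = 104, q = -31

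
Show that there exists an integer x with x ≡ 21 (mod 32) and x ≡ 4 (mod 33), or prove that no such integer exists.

x = 565

Since 32 and 33 share no common factor, CRT says the pair of congruences has a solution (unique mod 1056).
Any solution of the first congruence is x = 21 + 32t; substituting into the second, 32t ≡ 4 − 21 ≡ 16 (mod 33).
Invert 32 mod 33 by the Euclidean algorithm: 33 = 1·32 + 1, 32 = 32·1 + 0; back-substituting, 1 = 33 − 1·32. Hence 32·(-1) ≡ 1, so 32⁻¹ ≡ -1 ≡ 32 (mod 33).
Therefore t ≡ 32·16 = 512 ≡ 17 (mod 33).
Taking t = 17 gives x = 21 + 32·17 = 565.
Verify: 565 = 17·32 + 21 and 565 = 17·33 + 4. ✓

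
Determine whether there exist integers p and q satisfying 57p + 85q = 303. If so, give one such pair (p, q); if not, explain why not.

Since gcd(57, 85) = 1, every integer is an integer combination of 57 and 85.
Run the Euclidean algorithm on 85 and 57: 85 = 1·57 + 28, 57 = 2·28 + 1, 28 = 28·1 + 0.
Working back up the chain: 1 = 57 − 2·28 = 57 − 2·(85 − 1·57) = −2·85 + 3·57. So 57·3 + 85·(-2) = 1.
Multiplying through by 303: p = 3·303 = 909, q = (-2)·303 = -606 is a solution.
Shifting by a multiple of (85, −57) keeps it a solution: p = 909 − 10·85 = 59, q = -606 + 10·57 = -36.
Check: 57·59 + 85·(-36) = 3363 − 3060 = 303. ✓

p = 59, q = -36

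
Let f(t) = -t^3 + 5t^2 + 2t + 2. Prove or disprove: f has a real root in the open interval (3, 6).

Yes, f has a root in the interval.

f(3) = 26 and f(6) = -22, which have opposite signs.
As a polynomial, f is continuous on every closed interval.
By the Intermediate Value Theorem, f takes the value 0 somewhere in the open interval.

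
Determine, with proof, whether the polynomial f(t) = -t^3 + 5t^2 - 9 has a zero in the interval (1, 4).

f(1) = -5 and f(4) = 7, which have opposite signs.
f is continuous everywhere (it is a polynomial), in particular on [1, 4].
By the Intermediate Value Theorem f must vanish at some point of (1, 4).

Such a root exists.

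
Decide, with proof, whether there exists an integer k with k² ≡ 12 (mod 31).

There is no such integer.

31 is prime, so by Euler's criterion 12 is a square mod 31 iff 12^((31−1)/2) = 12^15 ≡ 1 (mod 31).
Repeated squaring mod 31: 12^2 = 144 ≡ 20; 12^4 ≡ 20² = 400 ≡ 28; 12^8 ≡ 28² = 784 ≡ 9.
Since 15 = 8 + 4 + 2 + 1, 12^15 ≡ 9 · 28 · 20 · 12; multiplying out mod 31: 9·28 = 252 ≡ 4, then 4·20 = 80 ≡ 18, then 18·12 = 216 ≡ 30. Thus 12^15 ≡ 30 ≡ −1 (mod 31).
By Euler's criterion 12 is a quadratic non-residue mod 31: no k satisfies k² ≡ 12 (mod 31).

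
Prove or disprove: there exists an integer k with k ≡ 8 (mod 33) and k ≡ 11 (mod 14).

Since 33 and 14 share no common factor, CRT says the pair of congruences has a solution (unique mod 462).
Any solution of the first congruence is k = 8 + 33t; substituting into the second, 33t ≡ 11 − 8 ≡ 3 (mod 14).
33 ≡ 5 (mod 14), so this reads 5t ≡ 3 (mod 14). Note 5·3 = 15 ≡ 1 (mod 14) (as 15 − 1 = 1·14), so 5⁻¹ ≡ 3.
Therefore t ≡ 3·3 = 9 (mod 14).
Taking t = 9 gives k = 8 + 33·9 = 305.
Verify: 305 = 9·33 + 8 and 305 = 21·14 + 11. ✓

k = 305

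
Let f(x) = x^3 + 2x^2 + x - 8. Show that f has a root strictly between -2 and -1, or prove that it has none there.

The endpoint values f(-2) = -10 and f(-1) = -8 are both negative. Claim: f(x) < 0 for every x in (-2, -1).
Shift to the endpoint -1: with x = -1 − u (0 < u < 1), one computes f(-1 − u) = -u^3 - u^2 - 8.
All 3 nonzero coefficients of this polynomial in u are negative; hence for u > 0 the value is a sum of negative terms (the constant -8 among them).
Therefore f(x) < 0 throughout (-2, -1), and f has no zero there.

No.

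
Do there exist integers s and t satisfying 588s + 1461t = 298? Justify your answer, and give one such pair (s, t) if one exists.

There are no such integers.

Any value of 588s + 1461t is a multiple of gcd(588, 1461) = 3.
But 298 is not a multiple of 3 (it leaves remainder 1).
So the equation is unsolvable over ℤ.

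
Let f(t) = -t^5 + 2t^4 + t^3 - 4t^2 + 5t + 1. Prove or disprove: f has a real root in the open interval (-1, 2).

Yes, f has a root in the interval.

f(-1) = -6 and f(2) = 3, which have opposite signs.
Since f is a polynomial it is continuous on [-1, 2].
By the Intermediate Value Theorem f must vanish at some point of (-1, 2).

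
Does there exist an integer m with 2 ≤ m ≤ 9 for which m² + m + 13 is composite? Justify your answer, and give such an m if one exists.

At m = 4: 4² + 4 + 13 = 33 = 3·11, which is composite.

m = 4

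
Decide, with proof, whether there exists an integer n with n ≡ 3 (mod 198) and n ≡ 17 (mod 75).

No, no such integer exists.

Reduce both congruences modulo 3, which divides 198 and 75: they say n ≡ 3 (mod 3) and n ≡ 17 (mod 3).
However 3 ≡ 0 and 17 ≡ 2 (mod 3), and 0 ≠ 2.
Therefore no such n exists.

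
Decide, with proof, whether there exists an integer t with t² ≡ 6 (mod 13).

Computing t² mod 13 for t = 0, 1, …, 6 (enough, by the symmetry t ↦ 13 − t) gives 0, 1, 4, 9, 3, 12, 10.
So the quadratic residues mod 13 are {0, 1, 3, 4, 9, 10, 12}, and 6 is not among them.
Hence no integer t has t² ≡ 6 (mod 13).

No such integer exists.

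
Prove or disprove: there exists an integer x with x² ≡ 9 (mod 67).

x = 64

Take x = 64. Then 64² = 4096 = 61·67 + 9, so 64² ≡ 9 (mod 67).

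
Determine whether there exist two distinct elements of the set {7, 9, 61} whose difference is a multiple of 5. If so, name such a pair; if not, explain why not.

No, no such pair exists.

Residues mod 5: 7↦2, 9↦4, 61↦1.
All 3 residues are distinct, so no two elements differ by a multiple of 5.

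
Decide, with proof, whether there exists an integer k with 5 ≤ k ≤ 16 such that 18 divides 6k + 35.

There is no such integer k in that range.

At k = 5, 6·5 + 35 = 65 ≡ 11 (mod 18), and each step in k adds 6, giving residues 11, 17, 5, 11, 17, 5, 11, 17, 5, 11, 17, 5 for k = 5, 6, …, 16.
None is 0, so 18 never divides 6k + 35 on this range.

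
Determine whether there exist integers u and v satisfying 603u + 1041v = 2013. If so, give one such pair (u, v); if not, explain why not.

u = 302, v = -173

Every value of 603u + 1041v is a multiple of gcd(603, 1041) = 3; since 3 ∣ 2013, solutions exist.
Dividing through by 3 reduces the equation to 201u + 347v = 671.
Euclidean algorithm: 347 = 1·201 + 146, 201 = 1·146 + 55, 146 = 2·55 + 36, 55 = 1·36 + 19, 36 = 1·19 + 17, 19 = 1·17 + 2, 17 = 8·2 + 1, 2 = 2·1 + 0.
Working back up the chain: 1 = 17 − 8·2 = 17 − 8·(19 − 1·17) = −8·19 + 9·17 = −8·19 + 9·(36 − 1·19) = 9·36 − 17·19 = 9·36 − 17·(55 − 1·36) = −17·55 + 26·36 = −17·55 + 26·(146 − 2·55) = 26·146 − 69·55 = 26·146 − 69·(201 − 1·146) = −69·201 + 95·146 = −69·201 + 95·(347 − 1·201) = 95·347 − 164·201. So 201·(-164) + 347·95 = 1.
Scaling by 671 gives the particular solution (u, v) = (-110044, 63745).
Adding 318·347 to u and subtracting 318·201 from v gives the tidier solution (302, -173).
Check: 603·302 + 1041·(-173) = 182106 − 180093 = 2013. ✓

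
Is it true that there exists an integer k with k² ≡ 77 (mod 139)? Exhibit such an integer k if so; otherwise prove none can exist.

k = 76 works: 76² = 5776, and 5776 − 77 = 5699 = 41·139.

k = 76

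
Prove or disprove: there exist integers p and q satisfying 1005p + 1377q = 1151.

No such integers exist.

Any value of 1005p + 1377q is a multiple of gcd(1005, 1377) = 3.
But 1151 is not a multiple of 3 (it leaves remainder 2).
So the equation is unsolvable over ℤ.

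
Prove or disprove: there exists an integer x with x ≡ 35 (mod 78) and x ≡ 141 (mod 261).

Both moduli are multiples of 3 = gcd(78, 261), so any solution would satisfy x ≡ 35 and x ≡ 141 modulo 3 simultaneously.
However 35 ≡ 2 and 141 ≡ 0 (mod 3), and 2 ≠ 0.
Hence the system has no solution.

There is no such integer.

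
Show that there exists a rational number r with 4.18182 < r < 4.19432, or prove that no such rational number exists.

r = 67/16

Scale by 16: the interval becomes (66.90912, 67.10912), which contains the integer 67.
Hence 67/16 is a rational number with 4.18182 < 67/16 < 4.19432.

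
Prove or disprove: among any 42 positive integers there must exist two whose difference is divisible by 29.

Yes.

There are exactly 29 possible remainders on division by 29.
With 42 integers and only 29 classes, the pigeonhole principle forces two of them, say a and b, into the same class.
Their difference a − b is then a multiple of 29.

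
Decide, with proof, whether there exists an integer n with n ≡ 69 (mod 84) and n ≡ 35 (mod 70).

No such integer exists.

Both moduli are multiples of 14 = gcd(84, 70), so any solution would satisfy n ≡ 69 and n ≡ 35 modulo 14 simultaneously.
But 69 mod 14 = 13 while 35 mod 14 = 7, a contradiction.
So no integer satisfies both congruences.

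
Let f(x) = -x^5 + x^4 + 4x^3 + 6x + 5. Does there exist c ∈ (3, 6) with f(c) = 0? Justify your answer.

No such root exists.

f(3) = -31 and f(6) = -5575, both negative, so a sign-change argument is unavailable; we show f keeps this sign on the whole interval.
Shift to the endpoint 3: with x = 3 + u (0 < u < 3), one computes f(3 + u) = -u^5 - 14u^4 - 74u^3 - 180u^2 - 183u - 31.
All 6 nonzero coefficients of this polynomial in u are negative; hence for u > 0 the value is a sum of negative terms (the constant -31 among them).
Therefore f(x) < 0 throughout (3, 6), and f has no zero there.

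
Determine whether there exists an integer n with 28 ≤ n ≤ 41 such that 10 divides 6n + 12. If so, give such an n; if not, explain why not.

At n = 28 we get 6·28 + 12 = 180, and 180 = 10·18.

n = 28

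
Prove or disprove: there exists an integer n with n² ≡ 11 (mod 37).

n = 23 works: 23² = 529, and 529 − 11 = 518 = 14·37.

n = 23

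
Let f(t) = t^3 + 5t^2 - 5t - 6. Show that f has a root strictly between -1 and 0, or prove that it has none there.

Yes, f has a root in the interval.

f(-1) = 3 and f(0) = -6, which have opposite signs.
As a polynomial, f is continuous on every closed interval.
By the Intermediate Value Theorem, f takes the value 0 somewhere in the open interval.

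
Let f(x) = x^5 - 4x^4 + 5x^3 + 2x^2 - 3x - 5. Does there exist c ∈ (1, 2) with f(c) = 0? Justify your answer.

Such a root exists.

f(1) = -4 and f(2) = 5, which have opposite signs.
As a polynomial, f is continuous on every closed interval.
The Intermediate Value Theorem then guarantees some c ∈ (1, 2) with f(c) = 0.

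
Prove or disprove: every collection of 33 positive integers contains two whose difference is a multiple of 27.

Each integer lies in one of the 27 residue classes modulo 27.
Placing 33 integers into 27 classes, some class receives at least two — say a and b.
Then a ≡ b (mod 27), i.e. 27 ∣ (a − b).

True.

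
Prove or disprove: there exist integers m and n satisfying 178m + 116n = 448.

m = 54, n = -79

Since gcd(178, 116) = 2 and 448 = 2·224, Bézout's identity guarantees a solution.
Dividing through by 2 reduces the equation to 89m + 58n = 224.
Run the Euclidean algorithm on 89 and 58: 89 = 1·58 + 31, 58 = 1·31 + 27, 31 = 1·27 + 4, 27 = 6·4 + 3, 4 = 1·3 + 1, 3 = 3·1 + 0.
Unwinding: 1 = 4 − 1·3 = 4 − (27 − 6·4) = −27 + 7·4 = −27 + 7·(31 − 1·27) = 7·31 − 8·27 = 7·31 − 8·(58 − 1·31) = −8·58 + 15·31 = −8·58 + 15·(89 − 1·58) = 15·89 − 23·58, i.e. 89·15 + 58·(-23) = 1.
Times 224: 89·3360 + 58·(-5152) = 224, so (3360, -5152) solves it.
Subtracting 57·58 from m and adding 57·89 to n gives the tidier solution (54, -79).
Check: 178·54 + 116·(-79) = 9612 − 9164 = 448. ✓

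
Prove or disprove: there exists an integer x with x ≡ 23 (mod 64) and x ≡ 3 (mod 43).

x = 2583

The moduli 64 and 43 are coprime, so by the Chinese Remainder Theorem a unique solution modulo 2752 exists.
Any solution of the first congruence is x = 23 + 64t; substituting into the second, 64t ≡ 3 − 23 ≡ 23 (mod 43).
64 ≡ 21 (mod 43), so this reads 21t ≡ 23 (mod 43). Note 21·41 = 861 ≡ 1 (mod 43) (as 861 − 1 = 20·43), so 21⁻¹ ≡ 41.
Multiplying by 41: t ≡ 41·23 = 943 ≡ 40 (mod 43).
Taking t = 40 gives x = 23 + 64·40 = 2583.
Check: 2583 mod 64 = 23, 2583 mod 43 = 3. ✓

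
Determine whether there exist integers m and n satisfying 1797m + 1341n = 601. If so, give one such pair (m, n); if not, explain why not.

Any value of 1797m + 1341n is a multiple of gcd(1797, 1341) = 3.
However 601 leaves remainder 1 on division by 3.
Therefore 1797m + 1341n = 601 has no solution in integers.

No, no such integers exist.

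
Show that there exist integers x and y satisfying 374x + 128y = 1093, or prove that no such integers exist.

Both 374 and 128 are divisible by gcd(374, 128) = 2, hence so is any combination 374x + 128y.
But 1093 is not a multiple of 2 (it leaves remainder 1).
So the equation is unsolvable over ℤ.

No such integers exist.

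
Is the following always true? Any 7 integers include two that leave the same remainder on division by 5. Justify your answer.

True.

There are exactly 5 possible remainders on division by 5.
Placing 7 integers into 5 classes, some class receives at least two — say a and b.
So a and b have equal remainders mod 5, which is exactly what was to be shown.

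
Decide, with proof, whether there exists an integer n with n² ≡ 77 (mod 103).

103 is prime, so by Euler's criterion 77 is a square mod 103 iff 77^((103−1)/2) = 77^51 ≡ 1 (mod 103).
Repeated squaring mod 103: 77^2 = 5929 ≡ 58; 77^4 ≡ 58² = 3364 ≡ 68; 77^8 ≡ 68² = 4624 ≡ 92; 77^16 ≡ 92² = 8464 ≡ 18; 77^32 ≡ 18² = 324 ≡ 15.
Since 51 = 32 + 16 + 2 + 1, 77^51 ≡ 15 · 18 · 58 · 77; multiplying out mod 103: 15·18 = 270 ≡ 64, then 64·58 = 3712 ≡ 4, then 4·77 = 308 ≡ 102. Thus 77^51 ≡ 102 ≡ −1 (mod 103).
By Euler's criterion 77 is a quadratic non-residue mod 103: no n satisfies n² ≡ 77 (mod 103).

No, no such integer exists.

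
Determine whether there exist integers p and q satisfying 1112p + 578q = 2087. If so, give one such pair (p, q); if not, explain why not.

No, no such integers exist.

Any value of 1112p + 578q is a multiple of gcd(1112, 578) = 2.
But 2087 is not a multiple of 2 (it leaves remainder 1).
Hence no integers p, q satisfy the equation.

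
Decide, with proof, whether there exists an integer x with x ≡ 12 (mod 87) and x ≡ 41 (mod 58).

x = 99

gcd(87, 58) = 29. A simultaneous solution exists iff 12 ≡ 41 (mod 29); here 12 mod 29 = 12 = 41 mod 29, so it does.
The integers ≡ 12 (mod 87) are 12, 99, …; their remainders mod 58 are 12, 41, so x = 99 is the first that is ≡ 41 (mod 58).
Indeed 99 ≡ 12 (mod 87) and 99 ≡ 41 (mod 58).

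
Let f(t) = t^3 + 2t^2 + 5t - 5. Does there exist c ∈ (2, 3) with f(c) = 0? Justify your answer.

No such root exists.

f(2) = 21 and f(3) = 55, both positive.
The derivative f'(t) = 3t^2 + 4t + 5 is a quadratic with discriminant 4² − 4·3·5 = -44 < 0; it never vanishes, so it is always positive (sign of the leading coefficient).
So f is strictly increasing; between 2 and 3 its values lie between f(2) = 21 and f(3) = 55, all positive. Therefore f has no root in (2, 3).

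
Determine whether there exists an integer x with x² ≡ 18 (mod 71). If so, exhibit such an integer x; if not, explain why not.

x = 35

Take x = 35. Then 35² = 1225 = 17·71 + 18, so 35² ≡ 18 (mod 71).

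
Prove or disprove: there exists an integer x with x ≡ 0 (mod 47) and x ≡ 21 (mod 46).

x = 987

gcd(47, 46) = 1, so the Chinese Remainder Theorem guarantees exactly one residue class mod 2162 satisfying both.
Write x = 0 + 47t and require 0 + 47t ≡ 21 (mod 46), i.e. 47t ≡ 21 (mod 46).
47 ≡ 1 (mod 46), so this reads 1t ≡ 21 (mod 46). So t ≡ 21 (mod 46).
Taking t = 21 gives x = 0 + 47·21 = 987.
Check: 987 mod 47 = 0, 987 mod 46 = 21. ✓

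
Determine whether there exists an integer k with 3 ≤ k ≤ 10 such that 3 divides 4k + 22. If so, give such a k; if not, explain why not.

k = 5

At k = 5 we get 4·5 + 22 = 42, and 42 = 3·14.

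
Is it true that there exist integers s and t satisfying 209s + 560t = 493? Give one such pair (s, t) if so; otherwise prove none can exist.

s = 557, t = -207

209 and 560 are coprime, so 209s + 560t ranges over all of ℤ.
Dividing repeatedly: 560 = 2·209 + 142, 209 = 1·142 + 67, 142 = 2·67 + 8, 67 = 8·8 + 3, 8 = 2·3 + 2, 3 = 1·2 + 1, 2 = 2·1 + 0.
Working back up the chain: 1 = 3 − 1·2 = 3 − (8 − 2·3) = −8 + 3·3 = −8 + 3·(67 − 8·8) = 3·67 − 25·8 = 3·67 − 25·(142 − 2·67) = −25·142 + 53·67 = −25·142 + 53·(209 − 1·142) = 53·209 − 78·142 = 53·209 − 78·(560 − 2·209) = −78·560 + 209·209. So 209·209 + 560·(-78) = 1.
Scaling by 493 gives the particular solution (s, t) = (103037, -38454).
The general solution is s = 103037 + 560k, t = -38454 − 209k; taking k = -183 gives the smaller pair s = 557, t = -207.
Check: 209·557 + 560·(-207) = 116413 − 115920 = 493. ✓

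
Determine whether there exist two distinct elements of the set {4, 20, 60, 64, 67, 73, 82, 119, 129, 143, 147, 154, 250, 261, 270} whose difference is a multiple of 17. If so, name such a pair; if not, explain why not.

No, no such pair exists.

Residues mod 17: 4↦4, 20↦3, 60↦9, 64↦13, 67↦16, 73↦5, 82↦14, 119↦0, 129↦10, 143↦7, 147↦11, 154↦1, 250↦12, 261↦6, 270↦15.
All 15 residues are distinct, so no two elements differ by a multiple of 17.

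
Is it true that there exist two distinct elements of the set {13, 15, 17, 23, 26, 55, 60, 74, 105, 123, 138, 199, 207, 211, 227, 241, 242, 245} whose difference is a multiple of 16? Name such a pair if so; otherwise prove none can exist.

15 mod 16 = 15 and 207 mod 16 = 15, so 207 − 15 = 192 = 12·16.

The pair (15, 207) works.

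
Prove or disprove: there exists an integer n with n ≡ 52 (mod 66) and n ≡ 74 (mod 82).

n = 976

The moduli are not coprime: gcd(66, 82) = 2. Compatibility requires 2 ∣ (74 − 52) = 22, which holds, so solutions exist.
Write n = 52 + 66t. Then 66t ≡ 74 − 52 ≡ 22 (mod 82); dividing through by 2 gives 33t ≡ 11 (mod 41).
Invert 33 mod 41 by the Euclidean algorithm: 41 = 1·33 + 8, 33 = 4·8 + 1, 8 = 8·1 + 0; back-substituting, 1 = 33 − 4·8 = 33 − 4·(41 − 1·33) = −4·41 + 5·33. Hence 33·5 ≡ 1, so 33⁻¹ ≡ 5 (mod 41).
Therefore t ≡ 5·11 = 55 ≡ 14 (mod 41).
Then n = 52 + 66·14 = 976.
Verify: 976 = 14·66 + 52 and 976 = 11·82 + 74. ✓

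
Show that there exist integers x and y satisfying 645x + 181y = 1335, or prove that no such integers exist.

x = 61, y = -210

645 and 181 are coprime, so 645x + 181y ranges over all of ℤ.
Dividing repeatedly: 645 = 3·181 + 102, 181 = 1·102 + 79, 102 = 1·79 + 23, 79 = 3·23 + 10, 23 = 2·10 + 3, 10 = 3·3 + 1, 3 = 3·1 + 0.
Unwinding: 1 = 10 − 3·3 = 10 − 3·(23 − 2·10) = −3·23 + 7·10 = −3·23 + 7·(79 − 3·23) = 7·79 − 24·23 = 7·79 − 24·(102 − 1·79) = −24·102 + 31·79 = −24·102 + 31·(181 − 1·102) = 31·181 − 55·102 = 31·181 − 55·(645 − 3·181) = −55·645 + 196·181, i.e. 645·(-55) + 181·196 = 1.
Scaling by 1335 gives the particular solution (x, y) = (-73425, 261660).
Shifting by a multiple of (181, −645) keeps it a solution: x = -73425 + 406·181 = 61, y = 261660 − 406·645 = -210.
Check: 645·61 + 181·(-210) = 39345 − 38010 = 1335. ✓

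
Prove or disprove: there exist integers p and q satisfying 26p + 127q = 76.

p = 42, q = -8

26 and 127 are coprime, so 26p + 127q ranges over all of ℤ.
Dividing repeatedly: 127 = 4·26 + 23, 26 = 1·23 + 3, 23 = 7·3 + 2, 3 = 1·2 + 1, 2 = 2·1 + 0.
Working back up the chain: 1 = 3 − 1·2 = 3 − (23 − 7·3) = −23 + 8·3 = −23 + 8·(26 − 1·23) = 8·26 − 9·23 = 8·26 − 9·(127 − 4·26) = −9·127 + 44·26. So 26·44 + 127·(-9) = 1.
Times 76: 26·3344 + 127·(-684) = 76, so (3344, -684) solves it.
Shifting by a multiple of (127, −26) keeps it a solution: p = 3344 − 26·127 = 42, q = -684 + 26·26 = -8.
Check: 26·42 + 127·(-8) = 1092 − 1016 = 76. ✓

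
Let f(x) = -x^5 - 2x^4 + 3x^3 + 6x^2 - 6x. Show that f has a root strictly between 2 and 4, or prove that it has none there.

f(2) = -28 and f(4) = -1272, both negative, so a sign-change argument is unavailable; we show f keeps this sign on the whole interval.
Shift to the endpoint 2: with x = 2 + u (0 < u < 2), one computes f(2 + u) = -u^5 - 12u^4 - 53u^3 - 104u^2 - 90u - 28.
All 6 nonzero coefficients of this polynomial in u are negative; hence for u > 0 the value is a sum of negative terms (the constant -28 among them).
Therefore f(x) < 0 throughout (2, 4), and f has no zero there.

f has no root in that interval.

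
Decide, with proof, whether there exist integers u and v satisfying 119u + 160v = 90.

119 and 160 are coprime, so 119u + 160v ranges over all of ℤ.
Run the Euclidean algorithm on 160 and 119: 160 = 1·119 + 41, 119 = 2·41 + 37, 41 = 1·37 + 4, 37 = 9·4 + 1, 4 = 4·1 + 0.
Working back up the chain: 1 = 37 − 9·4 = 37 − 9·(41 − 1·37) = −9·41 + 10·37 = −9·41 + 10·(119 − 2·41) = 10·119 − 29·41 = 10·119 − 29·(160 − 1·119) = −29·160 + 39·119. So 119·39 + 160·(-29) = 1.
Scaling by 90 gives the particular solution (u, v) = (3510, -2610).
Shifting by a multiple of (160, −119) keeps it a solution: u = 3510 − 21·160 = 150, v = -2610 + 21·119 = -111.
Indeed 119·150 + 160·(-111) = 17850 − 17760 = 90.

u = 150, v = -111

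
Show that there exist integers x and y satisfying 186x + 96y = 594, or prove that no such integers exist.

x = 13, y = -19

Since gcd(186, 96) = 6 and 594 = 6·99, Bézout's identity guarantees a solution.
Dividing through by 6 reduces the equation to 31x + 16y = 99.
Run the Euclidean algorithm on 31 and 16: 31 = 1·16 + 15, 16 = 1·15 + 1, 15 = 15·1 + 0.
Unwinding: 1 = 16 − 1·15 = 16 − (31 − 1·16) = −31 + 2·16, i.e. 31·(-1) + 16·2 = 1.
Times 99: 31·(-99) + 16·198 = 99, so (-99, 198) solves it.
The general solution is x = -99 + 16k, y = 198 − 31k; taking k = 7 gives the smaller pair x = 13, y = -19.
Indeed 186·13 + 96·(-19) = 2418 − 1824 = 594.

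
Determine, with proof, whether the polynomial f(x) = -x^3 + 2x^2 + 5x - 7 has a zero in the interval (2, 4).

f(2) = 3 and f(4) = -19, which have opposite signs.
As a polynomial, f is continuous on every closed interval.
By the Intermediate Value Theorem, f takes the value 0 somewhere in the open interval.

Such a root exists.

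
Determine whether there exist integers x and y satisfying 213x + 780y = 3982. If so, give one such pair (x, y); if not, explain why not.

No, no such integers exist.

Any value of 213x + 780y is a multiple of gcd(213, 780) = 3.
However 3982 leaves remainder 1 on division by 3.
Hence no integers x, y satisfy the equation.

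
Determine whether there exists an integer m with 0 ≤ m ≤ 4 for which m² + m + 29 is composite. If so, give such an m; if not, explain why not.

At m = 2: 2² + 2 + 29 = 35 = 5·7, which is composite.

m = 2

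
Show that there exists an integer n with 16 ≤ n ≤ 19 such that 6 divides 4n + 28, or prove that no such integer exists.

n = 17

At n = 16 the value 92 is not a multiple of 6. Try n = 17: 4·17 + 28 = 96 = 16·6, which is divisible by 6.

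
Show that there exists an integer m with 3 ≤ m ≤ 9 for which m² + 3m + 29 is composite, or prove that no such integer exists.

m = 5

At m = 5: 5² + 3·5 + 29 = 69 = 3·23, which is composite.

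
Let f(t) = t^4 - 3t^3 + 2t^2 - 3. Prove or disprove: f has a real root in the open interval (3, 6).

f(3) = 15 and f(6) = 717, both positive, so a sign-change argument is unavailable; we show f keeps this sign on the whole interval.
Shift to the endpoint 3: with t = 3 + u (0 < u < 3), one computes f(3 + u) = u^4 + 9u^3 + 29u^2 + 39u + 15.
All 5 nonzero coefficients of this polynomial in u are positive; hence for u > 0 the value is a sum of positive terms (the constant 15 among them).
So f is strictly positive on (3, 6); no root exists in the interval.

No such root exists.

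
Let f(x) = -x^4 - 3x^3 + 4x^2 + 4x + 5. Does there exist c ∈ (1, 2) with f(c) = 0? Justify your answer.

f(1) = 9 and f(2) = -11, which have opposite signs.
As a polynomial, f is continuous on every closed interval.
So by the Intermediate Value Theorem there is a c strictly between 1 and 2 with f(c) = 0.

Yes, f has a root in the interval.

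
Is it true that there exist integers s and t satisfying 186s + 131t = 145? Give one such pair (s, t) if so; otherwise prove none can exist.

Since gcd(186, 131) = 1, every integer is an integer combination of 186 and 131.
Run the Euclidean algorithm on 186 and 131: 186 = 1·131 + 55, 131 = 2·55 + 21, 55 = 2·21 + 13, 21 = 1·13 + 8, 13 = 1·8 + 5, 8 = 1·5 + 3, 5 = 1·3 + 2, 3 = 1·2 + 1, 2 = 2·1 + 0.
Back-substituting, 1 = 3 − 1·2 = 3 − (5 − 1·3) = −5 + 2·3 = −5 + 2·(8 − 1·5) = 2·8 − 3·5 = 2·8 − 3·(13 − 1·8) = −3·13 + 5·8 = −3·13 + 5·(21 − 1·13) = 5·21 − 8·13 = 5·21 − 8·(55 − 2·21) = −8·55 + 21·21 = −8·55 + 21·(131 − 2·55) = 21·131 − 50·55 = 21·131 − 50·(186 − 1·131) = −50·186 + 71·131; that is, 186·(-50) + 131·71 = 1.
Multiplying through by 145: s = (-50)·145 = -7250, t = 71·145 = 10295 is a solution.
Adding 56·131 to s and subtracting 56·186 from t gives the tidier solution (86, -121).
Indeed 186·86 + 131·(-121) = 15996 − 15851 = 145.

s = 86, t = -121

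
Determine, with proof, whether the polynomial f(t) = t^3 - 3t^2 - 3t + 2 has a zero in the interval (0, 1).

f(0) = 2 and f(1) = -3, which have opposite signs.
As a polynomial, f is continuous on every closed interval.
By the Intermediate Value Theorem, f takes the value 0 somewhere in the open interval.

Such a root exists.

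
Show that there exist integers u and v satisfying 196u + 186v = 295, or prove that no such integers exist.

There are no such integers.

Both 196 and 186 are divisible by gcd(196, 186) = 2, hence so is any combination 196u + 186v.
But 295 is not a multiple of 2 (it leaves remainder 1).
So the equation is unsolvable over ℤ.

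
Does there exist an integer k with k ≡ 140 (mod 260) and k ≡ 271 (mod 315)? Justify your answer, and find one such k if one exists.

There is no such integer.

gcd(260, 315) = 5. If k ≡ 140 (mod 260) and k ≡ 271 (mod 315), then k ≡ 140 (mod 5) and k ≡ 271 (mod 5).
But 140 mod 5 = 0 while 271 mod 5 = 1, a contradiction.
Hence the system has no solution.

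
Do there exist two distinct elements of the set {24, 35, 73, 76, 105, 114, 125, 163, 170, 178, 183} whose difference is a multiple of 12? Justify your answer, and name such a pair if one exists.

Residues mod 12: 24↦0, 35↦11, 73↦1, 76↦4, 105↦9, 114↦6, 125↦5, 163↦7, 170↦2, 178↦10, 183↦3.
These 11 residues are pairwise different, hence no difference of two elements is divisible by 12.

No such pair exists.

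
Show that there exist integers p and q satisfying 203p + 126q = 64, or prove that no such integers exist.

Any value of 203p + 126q is a multiple of gcd(203, 126) = 7.
But 64 = 7·9 + 1, so 7 ∤ 64.
So the equation is unsolvable over ℤ.

There are no such integers.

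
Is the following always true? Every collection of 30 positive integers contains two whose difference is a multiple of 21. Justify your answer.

Yes, this is always true.

Partition the integers by their residue mod 21; there are 21 classes.
Since 30 > 21, two of the 30 integers must share a residue class by the pigeonhole principle; call them a and b.
Equal remainders mean a − b ≡ 0 (mod 21), so 21 divides their difference.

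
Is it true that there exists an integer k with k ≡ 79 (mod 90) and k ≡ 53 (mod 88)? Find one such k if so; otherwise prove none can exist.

gcd(90, 88) = 2. A simultaneous solution exists iff 79 ≡ 53 (mod 2); here 79 mod 2 = 1 = 53 mod 2, so it does.
Write k = 79 + 90t. Then 90t ≡ 53 − 79 ≡ 62 (mod 88); dividing through by 2 gives 45t ≡ 31 (mod 44).
45 ≡ 1 (mod 44), so this reads 1t ≡ 31 (mod 44). So t ≡ 31 (mod 44).
Then k = 79 + 90·31 = 2869.
Indeed 2869 ≡ 79 (mod 90) and 2869 ≡ 53 (mod 88).

k = 2869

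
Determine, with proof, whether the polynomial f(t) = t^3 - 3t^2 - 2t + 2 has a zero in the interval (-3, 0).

Yes, f has a root in the interval.

f(-3) = -46 and f(0) = 2, which have opposite signs.
Since f is a polynomial it is continuous on [-3, 0].
By the Intermediate Value Theorem, f takes the value 0 somewhere in the open interval.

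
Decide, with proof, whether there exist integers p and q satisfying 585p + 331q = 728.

585 and 331 are coprime, so 585p + 331q ranges over all of ℤ.
Euclidean algorithm: 585 = 1·331 + 254, 331 = 1·254 + 77, 254 = 3·77 + 23, 77 = 3·23 + 8, 23 = 2·8 + 7, 8 = 1·7 + 1, 7 = 7·1 + 0.
Unwinding: 1 = 8 − 1·7 = 8 − (23 − 2·8) = −23 + 3·8 = −23 + 3·(77 − 3·23) = 3·77 − 10·23 = 3·77 − 10·(254 − 3·77) = −10·254 + 33·77 = −10·254 + 33·(331 − 1·254) = 33·331 − 43·254 = 33·331 − 43·(585 − 1·331) = −43·585 + 76·331, i.e. 585·(-43) + 331·76 = 1.
Scaling by 728 gives the particular solution (p, q) = (-31304, 55328).
The general solution is p = -31304 + 331k, q = 55328 − 585k; taking k = 95 gives the smaller pair p = 141, q = -247.
Indeed 585·141 + 331·(-247) = 82485 − 81757 = 728.

p = 141, q = -247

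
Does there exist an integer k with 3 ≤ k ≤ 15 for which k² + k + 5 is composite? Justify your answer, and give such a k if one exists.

k = 9

At k = 9: 9² + 9 + 5 = 95 = 5·19, which is composite.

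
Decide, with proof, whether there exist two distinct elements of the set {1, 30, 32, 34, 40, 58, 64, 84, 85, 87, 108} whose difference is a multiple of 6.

Reduce each element mod 6: 1↦1, 30↦0, 32↦2, 34↦4, 40↦4, 58↦4, 64↦4, 84↦0, 85↦1, 87↦3, 108↦0. The residue 1 repeats (at 1 and 85), and 85 − 1 = 84 = 14·6.

1 and 85 are such a pair.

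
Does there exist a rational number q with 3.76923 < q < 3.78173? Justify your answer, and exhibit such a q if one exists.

Multiplying by 9: 9·3.76923 = 33.92307 and 9·3.78173 = 34.03557, so the integer 34 lies strictly between them.
So q = 34/9 works: it is a ratio of integers, and dividing 9·3.76923 < 34 < 9·3.78173 through by 9 gives 3.76923 < 34/9 < 3.78173.

q = 34/9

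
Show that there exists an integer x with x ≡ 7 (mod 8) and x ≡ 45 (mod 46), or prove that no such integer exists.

x = 183

gcd(8, 46) = 2. A simultaneous solution exists iff 7 ≡ 45 (mod 2); here 7 mod 2 = 1 = 45 mod 2, so it does.
Write x = 7 + 8t. Then 8t ≡ 45 − 7 ≡ 38 (mod 46); dividing through by 2 gives 4t ≡ 19 (mod 23).
Invert 4 mod 23 by the Euclidean algorithm: 23 = 5·4 + 3, 4 = 1·3 + 1, 3 = 3·1 + 0; back-substituting, 1 = 4 − 1·3 = 4 − (23 − 5·4) = −23 + 6·4. Hence 4·6 ≡ 1, so 4⁻¹ ≡ 6 (mod 23).
Multiplying by 6: t ≡ 6·19 = 114 ≡ 22 (mod 23).
Then x = 7 + 8·22 = 183.
Indeed 183 ≡ 7 (mod 8) and 183 ≡ 45 (mod 46).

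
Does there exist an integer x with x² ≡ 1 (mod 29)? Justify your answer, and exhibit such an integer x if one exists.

x = 28

Take x = 28. Then 28² = 784 = 27·29 + 1, so 28² ≡ 1 (mod 29).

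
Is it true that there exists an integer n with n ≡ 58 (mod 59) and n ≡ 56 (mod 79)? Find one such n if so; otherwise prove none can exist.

gcd(59, 79) = 1, so the Chinese Remainder Theorem guarantees exactly one residue class mod 4661 satisfying both.
Write n = 58 + 59t and require 58 + 59t ≡ 56 (mod 79), i.e. 59t ≡ 77 (mod 79).
To invert 59 modulo 79: 79 = 1·59 + 20, 59 = 2·20 + 19, 20 = 1·19 + 1, 19 = 19·1 + 0, and unwinding, 1 = 20 − 1·19 = 20 − (59 − 2·20) = −59 + 3·20 = −59 + 3·(79 − 1·59) = 3·79 − 4·59. Thus 59⁻¹ ≡ -4 ≡ 75 (mod 79).
Therefore t ≡ 75·77 = 5775 ≡ 8 (mod 79).
With t = 8: n = 58 + 59·8 = 530.
Indeed 530 ≡ 58 (mod 59) and 530 ≡ 56 (mod 79).

n = 530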